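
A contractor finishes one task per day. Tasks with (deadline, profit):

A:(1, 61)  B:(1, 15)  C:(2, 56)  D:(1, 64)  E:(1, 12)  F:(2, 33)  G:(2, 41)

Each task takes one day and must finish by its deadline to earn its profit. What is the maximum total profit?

Sort by profit descending; place each in the latest free slot ≤ its deadline.
Profit order: D=64 A=61 C=56 G=41 F=33 B=15 E=12
Assign: D→slot 1, A skipped, C→slot 2, G skipped, F skipped, B skipped, E skipped.
Slots: [1:D] [2:C]
Profit = 64 + 56 = 120

120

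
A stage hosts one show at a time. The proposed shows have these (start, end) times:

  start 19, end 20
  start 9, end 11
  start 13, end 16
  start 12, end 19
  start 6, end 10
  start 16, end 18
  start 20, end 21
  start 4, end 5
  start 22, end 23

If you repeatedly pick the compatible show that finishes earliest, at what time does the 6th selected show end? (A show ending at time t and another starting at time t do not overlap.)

21

By end time: (4,5), (6,10), (9,11), (13,16), (16,18), (12,19), (19,20), (20,21), (22,23).
Pick (4,5); next start ≥ 5 → (6,10); next start ≥ 10 → (13,16); next start ≥ 16 → (16,18); next start ≥ 18 → (19,20); next start ≥ 20 → (20,21); next start ≥ 21 → (22,23).
Selected: (4,5) (6,10) (13,16) (16,18) (19,20) (20,21) (22,23)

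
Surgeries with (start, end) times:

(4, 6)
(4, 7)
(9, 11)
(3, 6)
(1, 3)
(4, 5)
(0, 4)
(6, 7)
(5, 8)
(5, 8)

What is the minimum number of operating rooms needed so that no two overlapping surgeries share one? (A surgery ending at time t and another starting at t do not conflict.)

Events (time:±→running): 0:+→1 1:+→2 3:-→1 3:+→2 4:-→1 4:+→2 4:+→3 4:+→4 5:-→3 5:+→4 5:+→5 … peak 5.

5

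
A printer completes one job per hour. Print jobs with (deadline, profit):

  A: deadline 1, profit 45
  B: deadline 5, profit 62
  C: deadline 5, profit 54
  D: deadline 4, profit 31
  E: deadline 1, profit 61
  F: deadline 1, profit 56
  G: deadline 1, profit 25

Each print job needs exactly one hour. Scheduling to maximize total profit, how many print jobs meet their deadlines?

4

Profit order: B=62 E=61 F=56 C=54 A=45 D=31 G=25
Assign: B→slot 5, E→slot 1, F skipped, C→slot 4, A skipped, D→slot 3, G skipped.
Slots: [1:E] [3:D] [4:C] [5:B]
4 of 7 scheduled.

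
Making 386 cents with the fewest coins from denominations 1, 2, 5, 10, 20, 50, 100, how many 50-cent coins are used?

1

Greedy: take as many of the largest coin as possible, then repeat with the remainder.
386 = 3×100 + 1×50 + 1×20 + 1×10 + 1×5 + 1×1
Count of 50: 1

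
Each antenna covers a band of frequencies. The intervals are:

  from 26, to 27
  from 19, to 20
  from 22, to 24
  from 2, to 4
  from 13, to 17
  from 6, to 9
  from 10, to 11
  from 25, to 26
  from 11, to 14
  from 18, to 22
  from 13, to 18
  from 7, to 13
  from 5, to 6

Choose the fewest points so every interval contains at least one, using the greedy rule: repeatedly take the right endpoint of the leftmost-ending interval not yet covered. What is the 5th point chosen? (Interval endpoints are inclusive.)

Process intervals by earliest right end; each time one isn't hit yet, stab at its right endpoint.
By right end: [2,4]  [5,6]  [6,9]  [10,11]  [7,13]  [11,14]  [13,17]  [13,18]  [19,20]  [18,22]  [22,24]  [25,26]  [26,27]
[2,4] uncovered → point at 4; [5,6] uncovered → point at 6; [10,11] uncovered → point at 11; [13,17] uncovered → point at 17; [19,20] uncovered → point at 20; [22,24] uncovered → point at 24; [25,26] uncovered → point at 26.
Points: 4, 6, 11, 17, 20, 24, 26 (7 total).

20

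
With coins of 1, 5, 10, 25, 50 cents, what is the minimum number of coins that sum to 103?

5

Use the largest denomination that fits, subtract, and repeat.
103 − 2×50→3 − 3×1→0
Total coins = 2 + 3 = 5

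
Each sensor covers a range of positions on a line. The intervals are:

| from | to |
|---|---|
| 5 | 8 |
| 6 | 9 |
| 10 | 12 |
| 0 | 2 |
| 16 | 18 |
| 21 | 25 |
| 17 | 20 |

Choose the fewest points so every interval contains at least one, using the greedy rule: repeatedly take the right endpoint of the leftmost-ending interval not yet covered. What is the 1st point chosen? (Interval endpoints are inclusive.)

Sort by right endpoint; whenever an interval is uncovered, place a point at its right end.
Sorted: [0,2] [5,8] [6,9] [10,12] [16,18] [17,20] [21,25]
{[0,2]} hit by 2; {[5,8],[6,9]} hit by 8; {[10,12]} hit by 12; {[16,18],[17,20]} hit by 18; {[21,25]} hit by 25.
Points: 2, 8, 12, 18, 25 (5 total).

2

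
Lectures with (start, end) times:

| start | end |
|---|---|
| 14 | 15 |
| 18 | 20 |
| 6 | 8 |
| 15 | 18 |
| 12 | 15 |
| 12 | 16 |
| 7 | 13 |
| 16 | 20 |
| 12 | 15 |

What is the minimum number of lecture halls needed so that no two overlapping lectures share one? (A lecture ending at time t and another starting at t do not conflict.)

Events (time:±→running): 6:+→1 7:+→2 8:-→1 12:+→2 12:+→3 12:+→4 … peak 4.

4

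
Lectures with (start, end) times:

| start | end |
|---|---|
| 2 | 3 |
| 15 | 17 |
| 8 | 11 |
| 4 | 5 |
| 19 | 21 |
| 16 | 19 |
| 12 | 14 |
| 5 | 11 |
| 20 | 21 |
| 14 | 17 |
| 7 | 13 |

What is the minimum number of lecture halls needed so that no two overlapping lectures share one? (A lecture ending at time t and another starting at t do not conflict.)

Count concurrent intervals with a sweep; the peak is the room count.
Events (time:±→running): 2:+→1 3:-→0 4:+→1 5:-→0 5:+→1 7:+→2 8:+→3 … peak 3.

3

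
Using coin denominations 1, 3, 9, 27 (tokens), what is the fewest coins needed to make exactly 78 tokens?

Use the largest denomination that fits, subtract, and repeat.
78 = 2×27 + 2×9 + 2×3
Total coins = 2 + 2 + 2 = 6

6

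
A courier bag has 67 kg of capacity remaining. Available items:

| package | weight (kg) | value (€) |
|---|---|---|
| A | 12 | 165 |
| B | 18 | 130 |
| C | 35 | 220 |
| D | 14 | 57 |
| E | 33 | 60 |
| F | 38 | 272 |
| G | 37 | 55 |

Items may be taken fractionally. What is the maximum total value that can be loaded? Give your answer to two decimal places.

Ratios (sorted): A 13.75, B 7.22, F 7.16, C 6.29, D 4.07, E 1.82, G 1.49
take A (12 @ 165); take B (18 @ 130); take 37/38 of F → 264.84. Capacity used 67/67.
Total value = 559.84

559.84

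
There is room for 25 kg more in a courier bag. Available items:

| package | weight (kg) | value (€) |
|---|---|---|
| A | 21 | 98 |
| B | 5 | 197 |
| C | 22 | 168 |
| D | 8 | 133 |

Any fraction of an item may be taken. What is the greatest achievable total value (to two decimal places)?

Order: B (197/5=39.40) > D (133/8=16.62) > C (168/22=7.64) > A (98/21=4.67)
Fill: take B (5 @ 197) → take D (8 @ 133) → take 12/22 of C → 91.64; 25/25 used.
Total value = 421.64

421.64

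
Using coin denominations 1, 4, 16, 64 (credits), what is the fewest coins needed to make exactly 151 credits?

7

151 = 2×64 + 1×16 + 1×4 + 3×1
Total coins = 2 + 1 + 1 + 3 = 7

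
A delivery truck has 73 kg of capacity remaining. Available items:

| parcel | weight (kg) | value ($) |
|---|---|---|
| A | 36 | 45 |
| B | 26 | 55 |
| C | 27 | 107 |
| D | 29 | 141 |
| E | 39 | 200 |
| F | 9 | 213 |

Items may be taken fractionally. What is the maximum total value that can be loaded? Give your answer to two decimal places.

Order: F (213/9=23.67) > E (200/39=5.13) > D (141/29=4.86) > C (107/27=3.96) > B (55/26=2.12) > A (45/36=1.25)
Fill: take F (9 @ 213) → take E (39 @ 200) → take 25/29 of D → 121.55; 73/73 used.
Total value = 534.55

534.55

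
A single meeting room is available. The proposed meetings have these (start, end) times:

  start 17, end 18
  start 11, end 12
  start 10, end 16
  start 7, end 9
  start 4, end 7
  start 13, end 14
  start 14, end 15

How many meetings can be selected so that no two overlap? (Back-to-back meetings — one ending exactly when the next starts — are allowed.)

Sorted by end: (4,7)  (7,9)  (11,12)  (13,14)  (14,15)  (10,16)  (17,18)
take (4,7); take (7,9); take (11,12); take (13,14); take (14,15); take (17,18).
Selected 6 meetings.

6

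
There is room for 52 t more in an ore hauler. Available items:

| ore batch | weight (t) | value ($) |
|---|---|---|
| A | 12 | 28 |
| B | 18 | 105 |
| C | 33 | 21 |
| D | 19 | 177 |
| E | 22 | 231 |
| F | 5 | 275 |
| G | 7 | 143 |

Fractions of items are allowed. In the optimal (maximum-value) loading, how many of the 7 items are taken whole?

Ratios (sorted): F 55.00, G 20.43, E 10.50, D 9.32, B 5.83, A 2.33, C 0.64
take F (5 @ 275); take G (7 @ 143); take E (22 @ 231); take 18/19 of D → 167.68. Capacity used 52/52.
3 item(s) taken whole; one partial (take 18/19 of D).

3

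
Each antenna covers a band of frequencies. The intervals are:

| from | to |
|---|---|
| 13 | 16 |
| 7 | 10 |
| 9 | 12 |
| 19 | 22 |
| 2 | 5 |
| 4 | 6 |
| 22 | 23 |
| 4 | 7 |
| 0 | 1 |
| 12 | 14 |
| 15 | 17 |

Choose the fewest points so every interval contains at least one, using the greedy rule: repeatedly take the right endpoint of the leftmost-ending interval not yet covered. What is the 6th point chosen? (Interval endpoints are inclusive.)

22

Process intervals by earliest right end; each time one isn't hit yet, stab at its right endpoint.
By right end: [0,1]  [2,5]  [4,6]  [4,7]  [7,10]  [9,12]  [12,14]  [13,16]  [15,17]  [19,22]  [22,23]
[0,1] uncovered → point at 1; [2,5] uncovered → point at 5; [7,10] uncovered → point at 10; [12,14] uncovered → point at 14; [15,17] uncovered → point at 17; [19,22] uncovered → point at 22.
Points: 1, 5, 10, 14, 17, 22 (6 total).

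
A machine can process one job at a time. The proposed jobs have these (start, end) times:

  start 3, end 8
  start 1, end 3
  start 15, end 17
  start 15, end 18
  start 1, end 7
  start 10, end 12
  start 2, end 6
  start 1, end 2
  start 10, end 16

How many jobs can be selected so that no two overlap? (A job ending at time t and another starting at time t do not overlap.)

4

Sort by end time and greedily take each interval whose start is ≥ the last chosen end.
By end time: (1,2), (1,3), (2,6), (1,7), (3,8), (10,12), (10,16), (15,17), (15,18).
Pick (1,2); next start ≥ 2 → (2,6); next start ≥ 6 → (10,12); next start ≥ 12 → (15,17).
Selected 4 jobs.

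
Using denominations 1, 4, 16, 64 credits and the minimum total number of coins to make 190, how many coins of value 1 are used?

Greedy: take as many of the largest coin as possible, then repeat with the remainder.
190 − 2×64→62 − 3×16→14 − 3×4→2 − 2×1→0
Count of 1: 2

2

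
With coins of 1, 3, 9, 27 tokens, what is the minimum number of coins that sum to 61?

61 = 2×27 + 2×3 + 1×1
Total coins = 2 + 2 + 1 = 5

5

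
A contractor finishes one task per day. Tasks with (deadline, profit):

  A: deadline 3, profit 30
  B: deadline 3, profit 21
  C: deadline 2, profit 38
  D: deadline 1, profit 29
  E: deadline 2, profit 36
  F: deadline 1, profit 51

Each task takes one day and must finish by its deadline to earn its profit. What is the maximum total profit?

119

By profit: F(d1,51), C(d2,38), E(d2,36), A(d3,30), D(d1,29), B(d3,21)
F→slot 1; C→slot 2; E skipped; A→slot 3; D skipped; B skipped.
Profit = 51 + 38 + 30 = 119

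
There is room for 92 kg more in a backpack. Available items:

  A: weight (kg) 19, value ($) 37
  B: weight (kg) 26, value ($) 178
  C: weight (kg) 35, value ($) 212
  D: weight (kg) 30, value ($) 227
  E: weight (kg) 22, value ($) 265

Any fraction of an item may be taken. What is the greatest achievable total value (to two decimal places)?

754.80

Order: E (265/22=12.05) > D (227/30=7.57) > B (178/26=6.85) > C (212/35=6.06) > A (37/19=1.95)
Fill: take E (22 @ 265) → take D (30 @ 227) → take B (26 @ 178) → take 14/35 of C → 84.80; 92/92 used.
Total value = 754.80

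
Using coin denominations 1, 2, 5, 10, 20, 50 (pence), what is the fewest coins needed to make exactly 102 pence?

102 = 2×50 + 1×2
Total coins = 2 + 1 = 3

3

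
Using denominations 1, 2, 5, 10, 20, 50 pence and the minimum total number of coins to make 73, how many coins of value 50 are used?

1

Use the largest denomination that fits, subtract, and repeat.
73 − 1×50→23 − 1×20→3 − 1×2→1 − 1×1→0
Count of 50: 1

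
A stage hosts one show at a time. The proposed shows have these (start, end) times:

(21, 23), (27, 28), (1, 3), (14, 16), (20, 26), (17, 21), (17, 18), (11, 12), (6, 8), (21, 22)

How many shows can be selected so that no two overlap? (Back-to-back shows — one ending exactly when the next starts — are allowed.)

Sort by end time and greedily take each interval whose start is ≥ the last chosen end.
By end time: (1,3), (6,8), (11,12), (14,16), (17,18), (17,21), (21,22), (21,23), (20,26), (27,28).
Pick (1,3); next start ≥ 3 → (6,8); next start ≥ 8 → (11,12); next start ≥ 12 → (14,16); next start ≥ 16 → (17,18); next start ≥ 18 → (21,22); next start ≥ 22 → (27,28).
Selected 7 shows.

7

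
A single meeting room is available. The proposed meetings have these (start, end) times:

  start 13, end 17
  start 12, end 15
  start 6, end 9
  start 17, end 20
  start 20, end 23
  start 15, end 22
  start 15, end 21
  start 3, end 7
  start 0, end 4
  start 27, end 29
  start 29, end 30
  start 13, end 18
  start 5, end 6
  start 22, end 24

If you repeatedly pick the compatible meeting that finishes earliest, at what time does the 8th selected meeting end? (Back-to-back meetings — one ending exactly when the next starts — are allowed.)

30

Order by finish time; keep every interval that doesn't clash with the previous kept one.
By end time: (0,4), (5,6), (3,7), (6,9), (12,15), (13,17), (13,18), (17,20), (15,21), (15,22), (20,23), (22,24), (27,29), (29,30).
Pick (0,4); next start ≥ 4 → (5,6); next start ≥ 6 → (6,9); next start ≥ 9 → (12,15); next start ≥ 15 → (17,20); next start ≥ 20 → (20,23); next start ≥ 23 → (27,29); next start ≥ 29 → (29,30).
Selected: (0,4) (5,6) (6,9) (12,15) (17,20) (20,23) (27,29) (29,30)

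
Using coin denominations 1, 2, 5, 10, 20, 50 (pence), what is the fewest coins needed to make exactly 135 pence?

135 = 2×50 + 1×20 + 1×10 + 1×5
Total coins = 2 + 1 + 1 + 1 = 5

5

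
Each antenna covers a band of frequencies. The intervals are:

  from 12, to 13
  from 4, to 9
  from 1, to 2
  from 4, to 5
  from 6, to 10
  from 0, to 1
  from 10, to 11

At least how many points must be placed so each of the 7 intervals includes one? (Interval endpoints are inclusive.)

4

By right end: [0,1]  [1,2]  [4,5]  [4,9]  [6,10]  [10,11]  [12,13]
[0,1] uncovered → point at 1; [4,5] uncovered → point at 5; [6,10] uncovered → point at 10; [12,13] uncovered → point at 13.
Points: 1, 5, 10, 13 (4 total).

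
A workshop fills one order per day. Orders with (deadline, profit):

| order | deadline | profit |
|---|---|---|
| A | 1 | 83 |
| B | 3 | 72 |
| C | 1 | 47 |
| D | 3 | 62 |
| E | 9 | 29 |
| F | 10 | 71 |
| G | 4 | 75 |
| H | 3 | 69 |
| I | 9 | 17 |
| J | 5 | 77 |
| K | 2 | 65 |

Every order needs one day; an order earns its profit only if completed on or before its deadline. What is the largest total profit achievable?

Profit order: A=83 J=77 G=75 B=72 F=71 H=69 K=65 D=62 C=47 E=29 I=17
Assign: A→slot 1, J→slot 5, G→slot 4, B→slot 3, F→slot 10, H→slot 2, K skipped, D skipped, C skipped, E→slot 9, I→slot 8.
Slots: [1:A] [2:H] [3:B] [4:G] [5:J] [8:I] [9:E] [10:F]
Profit = 83 + 69 + 72 + 75 + 77 + 17 + 29 + 71 = 493

493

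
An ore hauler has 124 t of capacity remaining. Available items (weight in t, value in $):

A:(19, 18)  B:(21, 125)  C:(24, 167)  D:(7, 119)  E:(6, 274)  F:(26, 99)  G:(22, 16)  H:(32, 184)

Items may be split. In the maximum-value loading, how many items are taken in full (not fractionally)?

Order: E (274/6=45.67) > D (119/7=17.00) > C (167/24=6.96) > B (125/21=5.95) > H (184/32=5.75) > F (99/26=3.81) > A (18/19=0.95) > G (16/22=0.73)
Fill: take E (6 @ 274) → take D (7 @ 119) → take C (24 @ 167) → take B (21 @ 125) → take H (32 @ 184) → take F (26 @ 99) → take 8/19 of A → 7.58; 124/124 used.
6 item(s) taken whole; one partial (take 8/19 of A).

6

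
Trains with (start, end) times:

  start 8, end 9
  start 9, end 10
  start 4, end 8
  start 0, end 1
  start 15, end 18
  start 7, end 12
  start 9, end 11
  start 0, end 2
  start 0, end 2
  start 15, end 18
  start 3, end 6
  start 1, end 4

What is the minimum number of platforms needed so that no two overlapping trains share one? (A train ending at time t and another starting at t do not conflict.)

3

The answer is the maximum number of intervals overlapping at any instant.
starts: [0, 0, 0, 1, 3, 4, 7, 8, 9, 9, 15, 15]
ends:   [1, 2, 2, 4, 6, 8, 9, 10, 11, 12, 18, 18]
s0→1 s0→2 s0→3  — peak 3.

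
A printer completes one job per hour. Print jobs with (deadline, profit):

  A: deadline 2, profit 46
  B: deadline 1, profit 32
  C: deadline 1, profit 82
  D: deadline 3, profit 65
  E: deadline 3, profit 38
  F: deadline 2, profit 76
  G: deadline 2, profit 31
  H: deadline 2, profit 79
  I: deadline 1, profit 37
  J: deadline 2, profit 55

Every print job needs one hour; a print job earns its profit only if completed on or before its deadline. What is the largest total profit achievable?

226

Sort by profit descending; place each in the latest free slot ≤ its deadline.
By profit: C(d1,82), H(d2,79), F(d2,76), D(d3,65), J(d2,55), A(d2,46), E(d3,38), I(d1,37), B(d1,32), G(d2,31)
C→slot 1; H→slot 2; F skipped; D→slot 3; J skipped; A skipped; E skipped; I skipped; B skipped; G skipped.
Profit = 82 + 79 + 65 = 226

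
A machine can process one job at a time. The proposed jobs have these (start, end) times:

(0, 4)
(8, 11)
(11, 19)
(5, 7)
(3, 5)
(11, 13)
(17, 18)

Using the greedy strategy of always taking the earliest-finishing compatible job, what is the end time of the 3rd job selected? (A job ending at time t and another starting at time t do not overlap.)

11

Greedy by earliest finish: after sorting by end time, pick each interval compatible with the last pick.
Sorted by end: (0,4)  (3,5)  (5,7)  (8,11)  (11,13)  (17,18)  (11,19)
take (0,4); take (5,7); take (8,11); take (11,13); take (17,18).
Selected: (0,4) (5,7) (8,11) (11,13) (17,18)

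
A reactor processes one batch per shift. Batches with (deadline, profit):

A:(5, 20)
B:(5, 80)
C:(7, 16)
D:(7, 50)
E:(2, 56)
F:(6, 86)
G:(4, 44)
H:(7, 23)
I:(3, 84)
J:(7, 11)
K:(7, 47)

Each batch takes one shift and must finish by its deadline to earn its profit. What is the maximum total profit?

447

By profit: F(d6,86), I(d3,84), B(d5,80), E(d2,56), D(d7,50), K(d7,47), G(d4,44), H(d7,23), A(d5,20), C(d7,16), J(d7,11)
F→slot 6; I→slot 3; B→slot 5; E→slot 2; D→slot 7; K→slot 4; G→slot 1; H skipped; A skipped; C skipped; J skipped.
Profit = 44 + 56 + 84 + 47 + 80 + 86 + 50 = 447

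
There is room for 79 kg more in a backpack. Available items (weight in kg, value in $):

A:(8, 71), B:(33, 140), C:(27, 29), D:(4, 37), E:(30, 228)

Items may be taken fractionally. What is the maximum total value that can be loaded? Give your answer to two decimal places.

Greedy by value/weight ratio, highest first.
Ratios (sorted): D 9.25, A 8.88, E 7.60, B 4.24, C 1.07
take D (4 @ 37); take A (8 @ 71); take E (30 @ 228); take B (33 @ 140); take 4/27 of C → 4.30. Capacity used 79/79.
Total value = 480.30

480.30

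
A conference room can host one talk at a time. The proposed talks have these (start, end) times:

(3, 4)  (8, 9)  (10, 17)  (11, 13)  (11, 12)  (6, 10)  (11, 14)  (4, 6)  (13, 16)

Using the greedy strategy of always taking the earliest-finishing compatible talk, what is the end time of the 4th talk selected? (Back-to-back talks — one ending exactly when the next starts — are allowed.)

Sort by end time and greedily take each interval whose start is ≥ the last chosen end.
Sorted by end: (3,4)  (4,6)  (8,9)  (6,10)  (11,12)  (11,13)  (11,14)  (13,16)  (10,17)
take (3,4); take (4,6); take (8,9); skip (6,10); take (11,12); skip (11,14); take (13,16).
Selected: (3,4) (4,6) (8,9) (11,12) (13,16)

12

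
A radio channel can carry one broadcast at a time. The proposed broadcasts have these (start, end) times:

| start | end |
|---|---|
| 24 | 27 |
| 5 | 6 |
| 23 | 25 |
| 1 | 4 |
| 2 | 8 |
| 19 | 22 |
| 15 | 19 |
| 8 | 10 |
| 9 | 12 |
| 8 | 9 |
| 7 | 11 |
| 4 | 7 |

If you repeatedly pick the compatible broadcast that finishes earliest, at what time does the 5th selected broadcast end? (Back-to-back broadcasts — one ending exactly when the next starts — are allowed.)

19

Sort by end time and greedily take each interval whose start is ≥ the last chosen end.
Sorted by end: (1,4)  (5,6)  (4,7)  (2,8)  (8,9)  (8,10)  (7,11)  (9,12)  (15,19)  (19,22)  (23,25)  (24,27)
take (1,4); take (5,6); skip (4,7); take (8,9); skip (7,11); take (9,12); take (15,19); take (19,22); take (23,25).
Selected: (1,4) (5,6) (8,9) (9,12) (15,19) (19,22) (23,25)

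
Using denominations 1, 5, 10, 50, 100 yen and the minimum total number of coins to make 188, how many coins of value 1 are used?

3

Greedy: take as many of the largest coin as possible, then repeat with the remainder.
188 = 1×100 + 1×50 + 3×10 + 1×5 + 3×1
Count of 1: 3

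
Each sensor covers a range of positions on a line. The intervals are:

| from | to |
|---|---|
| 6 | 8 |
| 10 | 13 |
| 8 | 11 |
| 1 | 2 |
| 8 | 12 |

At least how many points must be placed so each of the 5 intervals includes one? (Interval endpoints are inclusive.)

3

Sorted: [1,2] [6,8] [8,11] [8,12] [10,13]
{[1,2]} hit by 2; {[6,8],[8,11],[8,12]} hit by 8; {[10,13]} hit by 13.
Points: 2, 8, 13 (3 total).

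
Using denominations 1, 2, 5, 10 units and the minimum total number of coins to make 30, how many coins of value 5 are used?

0

Greedy: take as many of the largest coin as possible, then repeat with the remainder.
30 = 3×10
Count of 5: 0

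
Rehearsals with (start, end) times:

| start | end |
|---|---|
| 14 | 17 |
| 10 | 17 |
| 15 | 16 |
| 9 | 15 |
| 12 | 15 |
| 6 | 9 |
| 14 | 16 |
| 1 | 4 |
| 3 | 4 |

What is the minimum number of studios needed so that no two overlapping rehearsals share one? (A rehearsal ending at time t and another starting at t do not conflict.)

5

The answer is the maximum number of intervals overlapping at any instant.
starts: [1, 3, 6, 9, 10, 12, 14, 14, 15]
ends:   [4, 4, 9, 15, 15, 16, 16, 17, 17]
s1→1 s3→2 e4→1 e4→0 s6→1 e9→0 s9→1 s10→2 s12→3 s14→4 s14→5  — peak 5.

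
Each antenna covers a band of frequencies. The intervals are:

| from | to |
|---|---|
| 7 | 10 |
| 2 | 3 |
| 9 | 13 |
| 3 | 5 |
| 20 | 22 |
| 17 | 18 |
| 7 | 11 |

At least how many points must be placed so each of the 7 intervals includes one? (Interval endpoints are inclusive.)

4

Sort by right endpoint; whenever an interval is uncovered, place a point at its right end.
Sorted: [2,3] [3,5] [7,10] [7,11] [9,13] [17,18] [20,22]
{[2,3],[3,5]} hit by 3; {[7,10],[7,11],[9,13]} hit by 10; {[17,18]} hit by 18; {[20,22]} hit by 22.
Points: 3, 10, 18, 22 (4 total).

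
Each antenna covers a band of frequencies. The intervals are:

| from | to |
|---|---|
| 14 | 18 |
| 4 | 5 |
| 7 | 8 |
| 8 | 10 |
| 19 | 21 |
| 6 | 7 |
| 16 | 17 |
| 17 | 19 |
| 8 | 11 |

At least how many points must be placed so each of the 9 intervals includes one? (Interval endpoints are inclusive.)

5

Sorted: [4,5] [6,7] [7,8] [8,10] [8,11] [16,17] [14,18] [17,19] [19,21]
{[4,5]} hit by 5; {[6,7],[7,8]} hit by 7; {[8,10],[8,11]} hit by 10; {[16,17],[14,18],[17,19]} hit by 17; {[19,21]} hit by 21.
Points: 5, 7, 10, 17, 21 (5 total).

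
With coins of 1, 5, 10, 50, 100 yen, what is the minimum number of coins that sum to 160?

Greedy: take as many of the largest coin as possible, then repeat with the remainder.
160 − 1×100→60 − 1×50→10 − 1×10→0
Total coins = 1 + 1 + 1 = 3

3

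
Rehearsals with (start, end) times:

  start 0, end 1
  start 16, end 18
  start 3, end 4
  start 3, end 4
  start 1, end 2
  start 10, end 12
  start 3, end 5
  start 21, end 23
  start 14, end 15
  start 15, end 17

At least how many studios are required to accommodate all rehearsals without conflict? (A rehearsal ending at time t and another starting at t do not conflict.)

Events (time:±→running): 0:+→1 1:-→0 1:+→1 2:-→0 3:+→1 3:+→2 3:+→3 … peak 3.

3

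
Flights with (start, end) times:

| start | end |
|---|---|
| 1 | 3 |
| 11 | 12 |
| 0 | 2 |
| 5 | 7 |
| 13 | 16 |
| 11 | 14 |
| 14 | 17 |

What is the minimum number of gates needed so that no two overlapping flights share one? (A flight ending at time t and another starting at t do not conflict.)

2

Count concurrent intervals with a sweep; the peak is the room count.
starts: [0, 1, 5, 11, 11, 13, 14]
ends:   [2, 3, 7, 12, 14, 16, 17]
s0→1 s1→2  — peak 2.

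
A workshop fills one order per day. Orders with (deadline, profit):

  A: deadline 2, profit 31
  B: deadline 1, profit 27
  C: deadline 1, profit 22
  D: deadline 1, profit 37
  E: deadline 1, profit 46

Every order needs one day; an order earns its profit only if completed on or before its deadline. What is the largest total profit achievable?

77

By profit: E(d1,46), D(d1,37), A(d2,31), B(d1,27), C(d1,22)
E→slot 1; D skipped; A→slot 2; B skipped; C skipped.
Profit = 46 + 31 = 77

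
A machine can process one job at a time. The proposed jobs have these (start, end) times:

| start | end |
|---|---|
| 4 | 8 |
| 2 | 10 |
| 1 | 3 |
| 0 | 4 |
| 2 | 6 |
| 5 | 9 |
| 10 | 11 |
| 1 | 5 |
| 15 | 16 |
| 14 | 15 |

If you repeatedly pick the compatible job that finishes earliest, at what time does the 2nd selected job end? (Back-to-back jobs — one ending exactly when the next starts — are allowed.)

Sorted by end: (1,3)  (0,4)  (1,5)  (2,6)  (4,8)  (5,9)  (2,10)  (10,11)  (14,15)  (15,16)
take (1,3); skip (2,6); take (4,8); take (10,11); take (14,15); take (15,16).
Selected: (1,3) (4,8) (10,11) (14,15) (15,16)

8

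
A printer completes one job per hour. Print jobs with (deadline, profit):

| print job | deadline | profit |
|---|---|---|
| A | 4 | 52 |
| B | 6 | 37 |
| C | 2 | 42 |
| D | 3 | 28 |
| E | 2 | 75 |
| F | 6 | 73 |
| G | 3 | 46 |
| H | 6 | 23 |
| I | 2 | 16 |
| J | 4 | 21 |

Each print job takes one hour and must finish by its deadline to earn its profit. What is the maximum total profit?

325

By profit: E(d2,75), F(d6,73), A(d4,52), G(d3,46), C(d2,42), B(d6,37), D(d3,28), H(d6,23), J(d4,21), I(d2,16)
E→slot 2; F→slot 6; A→slot 4; G→slot 3; C→slot 1; B→slot 5; D skipped; H skipped; J skipped; I skipped.
Profit = 42 + 75 + 46 + 52 + 37 + 73 = 325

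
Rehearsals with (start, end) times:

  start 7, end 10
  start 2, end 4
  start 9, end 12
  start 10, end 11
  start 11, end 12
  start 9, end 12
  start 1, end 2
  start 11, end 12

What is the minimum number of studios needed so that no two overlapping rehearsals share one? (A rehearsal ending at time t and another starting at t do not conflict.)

4

Events (time:±→running): 1:+→1 2:-→0 2:+→1 4:-→0 7:+→1 9:+→2 9:+→3 10:-→2 10:+→3 11:-→2 11:+→3 11:+→4 … peak 4.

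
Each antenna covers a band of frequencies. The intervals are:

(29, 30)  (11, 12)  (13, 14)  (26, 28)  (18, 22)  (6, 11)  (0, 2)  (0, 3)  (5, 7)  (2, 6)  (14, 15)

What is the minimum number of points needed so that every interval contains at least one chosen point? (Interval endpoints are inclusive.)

By right end: [0,2]  [0,3]  [2,6]  [5,7]  [6,11]  [11,12]  [13,14]  [14,15]  [18,22]  [26,28]  [29,30]
[0,2] uncovered → point at 2; [5,7] uncovered → point at 7; [11,12] uncovered → point at 12; [13,14] uncovered → point at 14; [18,22] uncovered → point at 22; [26,28] uncovered → point at 28; [29,30] uncovered → point at 30.
Points: 2, 7, 12, 14, 22, 28, 30 (7 total).

7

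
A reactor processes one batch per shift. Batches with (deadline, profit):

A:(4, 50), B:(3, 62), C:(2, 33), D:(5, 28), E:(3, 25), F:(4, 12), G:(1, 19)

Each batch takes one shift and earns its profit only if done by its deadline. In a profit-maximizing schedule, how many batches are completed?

Profit order: B=62 A=50 C=33 D=28 E=25 G=19 F=12
Assign: B→slot 3, A→slot 4, C→slot 2, D→slot 5, E→slot 1, G skipped, F skipped.
Slots: [1:E] [2:C] [3:B] [4:A] [5:D]
5 of 7 scheduled.

5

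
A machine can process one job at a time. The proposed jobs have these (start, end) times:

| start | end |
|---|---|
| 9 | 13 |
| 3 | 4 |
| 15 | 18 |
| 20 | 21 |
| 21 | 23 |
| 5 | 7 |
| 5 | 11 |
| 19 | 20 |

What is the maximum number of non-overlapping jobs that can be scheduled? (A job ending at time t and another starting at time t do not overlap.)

7

Order by finish time; keep every interval that doesn't clash with the previous kept one.
Sorted by end: (3,4)  (5,7)  (5,11)  (9,13)  (15,18)  (19,20)  (20,21)  (21,23)
take (3,4); take (5,7); take (9,13); take (15,18); take (19,20); take (20,21); take (21,23).
Selected 7 jobs.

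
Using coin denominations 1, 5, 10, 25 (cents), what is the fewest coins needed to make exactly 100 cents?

100 = 4×25
Total coins = 4 = 4

4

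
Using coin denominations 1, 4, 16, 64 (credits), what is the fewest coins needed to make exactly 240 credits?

240 − 3×64→48 − 3×16→0
Total coins = 3 + 3 = 6

6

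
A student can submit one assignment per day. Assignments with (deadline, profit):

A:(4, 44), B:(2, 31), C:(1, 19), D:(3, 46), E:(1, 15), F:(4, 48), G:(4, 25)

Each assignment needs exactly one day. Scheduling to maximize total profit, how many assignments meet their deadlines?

4

Sort by profit descending; place each in the latest free slot ≤ its deadline.
Profit order: F=48 D=46 A=44 B=31 G=25 C=19 E=15
Assign: F→slot 4, D→slot 3, A→slot 2, B→slot 1, G skipped, C skipped, E skipped.
Slots: [1:B] [2:A] [3:D] [4:F]
4 of 7 scheduled.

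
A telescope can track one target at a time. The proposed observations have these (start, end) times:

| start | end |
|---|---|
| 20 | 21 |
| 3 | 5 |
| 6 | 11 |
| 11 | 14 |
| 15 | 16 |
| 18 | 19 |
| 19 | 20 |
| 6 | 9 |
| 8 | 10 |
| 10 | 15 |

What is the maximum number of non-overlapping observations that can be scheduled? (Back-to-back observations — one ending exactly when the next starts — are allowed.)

By end time: (3,5), (6,9), (8,10), (6,11), (11,14), (10,15), (15,16), (18,19), (19,20), (20,21).
Pick (3,5); next start ≥ 5 → (6,9); next start ≥ 9 → (11,14); next start ≥ 14 → (15,16); next start ≥ 16 → (18,19); next start ≥ 19 → (19,20); next start ≥ 20 → (20,21).
Selected 7 observations.

7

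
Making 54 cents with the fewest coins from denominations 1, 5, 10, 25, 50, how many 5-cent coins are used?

Use the largest denomination that fits, subtract, and repeat.
54 − 1×50→4 − 4×1→0
Count of 5: 0

0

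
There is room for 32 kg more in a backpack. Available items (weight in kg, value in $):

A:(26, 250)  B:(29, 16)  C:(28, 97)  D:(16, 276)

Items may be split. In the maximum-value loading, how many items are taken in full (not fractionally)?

Ratios (sorted): D 17.25, A 9.62, C 3.46, B 0.55
take D (16 @ 276); take 16/26 of A → 153.85. Capacity used 32/32.
1 item(s) taken whole; one partial (take 16/26 of A).

1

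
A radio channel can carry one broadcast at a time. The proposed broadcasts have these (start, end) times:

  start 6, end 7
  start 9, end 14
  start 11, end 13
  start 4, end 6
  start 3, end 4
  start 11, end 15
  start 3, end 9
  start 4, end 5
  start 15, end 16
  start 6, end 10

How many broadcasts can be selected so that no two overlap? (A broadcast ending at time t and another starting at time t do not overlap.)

Greedy by earliest finish: after sorting by end time, pick each interval compatible with the last pick.
By end time: (3,4), (4,5), (4,6), (6,7), (3,9), (6,10), (11,13), (9,14), (11,15), (15,16).
Pick (3,4); next start ≥ 4 → (4,5); next start ≥ 5 → (6,7); next start ≥ 7 → (11,13); next start ≥ 13 → (15,16).
Selected 5 broadcasts.

5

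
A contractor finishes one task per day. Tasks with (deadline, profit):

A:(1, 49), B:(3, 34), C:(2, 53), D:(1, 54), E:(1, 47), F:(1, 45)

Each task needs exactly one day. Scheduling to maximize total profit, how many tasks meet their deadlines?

3

Take jobs in profit order; each goes to the latest open slot no later than its deadline.
By profit: D(d1,54), C(d2,53), A(d1,49), E(d1,47), F(d1,45), B(d3,34)
D→slot 1; C→slot 2; A skipped; E skipped; F skipped; B→slot 3.
3 of 6 scheduled.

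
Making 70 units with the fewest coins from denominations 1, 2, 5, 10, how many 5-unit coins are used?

Greedy: take as many of the largest coin as possible, then repeat with the remainder.
70 − 7×10→0
Count of 5: 0

0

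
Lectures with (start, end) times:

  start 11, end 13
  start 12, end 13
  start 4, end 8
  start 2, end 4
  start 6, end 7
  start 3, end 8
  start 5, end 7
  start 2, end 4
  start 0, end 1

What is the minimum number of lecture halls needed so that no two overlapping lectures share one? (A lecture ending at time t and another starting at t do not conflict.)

Count concurrent intervals with a sweep; the peak is the room count.
starts: [0, 2, 2, 3, 4, 5, 6, 11, 12]
ends:   [1, 4, 4, 7, 7, 8, 8, 13, 13]
s0→1 e1→0 s2→1 s2→2 s3→3 e4→2 e4→1 s4→2 s5→3 s6→4  — peak 4.

4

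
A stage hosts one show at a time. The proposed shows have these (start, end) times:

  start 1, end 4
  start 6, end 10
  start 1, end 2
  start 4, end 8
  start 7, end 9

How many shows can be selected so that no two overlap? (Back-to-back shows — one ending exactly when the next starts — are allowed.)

Sorted by end: (1,2)  (1,4)  (4,8)  (7,9)  (6,10)
take (1,2); take (4,8).
Selected 2 shows.

2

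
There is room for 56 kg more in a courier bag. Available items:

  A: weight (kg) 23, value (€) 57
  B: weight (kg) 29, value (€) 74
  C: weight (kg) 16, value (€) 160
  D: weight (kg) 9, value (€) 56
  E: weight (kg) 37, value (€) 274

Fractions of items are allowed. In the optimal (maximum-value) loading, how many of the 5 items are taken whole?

2

Greedy by value/weight ratio, highest first.
Order: C (160/16=10.00) > E (274/37=7.41) > D (56/9=6.22) > B (74/29=2.55) > A (57/23=2.48)
Fill: take C (16 @ 160) → take E (37 @ 274) → take 3/9 of D → 18.67; 56/56 used.
2 item(s) taken whole; one partial (take 3/9 of D).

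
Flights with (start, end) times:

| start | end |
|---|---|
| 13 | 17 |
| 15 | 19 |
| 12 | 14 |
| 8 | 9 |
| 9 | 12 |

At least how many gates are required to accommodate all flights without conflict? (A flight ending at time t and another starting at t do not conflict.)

2

Count concurrent intervals with a sweep; the peak is the room count.
Events (time:±→running): 8:+→1 9:-→0 9:+→1 12:-→0 12:+→1 13:+→2 … peak 2.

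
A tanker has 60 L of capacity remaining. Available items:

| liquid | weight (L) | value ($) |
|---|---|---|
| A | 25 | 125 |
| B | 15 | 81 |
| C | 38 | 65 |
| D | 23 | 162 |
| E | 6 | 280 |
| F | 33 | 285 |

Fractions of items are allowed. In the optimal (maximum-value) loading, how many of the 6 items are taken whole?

Order: E (280/6=46.67) > F (285/33=8.64) > D (162/23=7.04) > B (81/15=5.40) > A (125/25=5.00) > C (65/38=1.71)
Fill: take E (6 @ 280) → take F (33 @ 285) → take 21/23 of D → 147.91; 60/60 used.
2 item(s) taken whole; one partial (take 21/23 of D).

2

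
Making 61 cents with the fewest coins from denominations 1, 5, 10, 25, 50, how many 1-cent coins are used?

Use the largest denomination that fits, subtract, and repeat.
61 = 1×50 + 1×10 + 1×1
Count of 1: 1

1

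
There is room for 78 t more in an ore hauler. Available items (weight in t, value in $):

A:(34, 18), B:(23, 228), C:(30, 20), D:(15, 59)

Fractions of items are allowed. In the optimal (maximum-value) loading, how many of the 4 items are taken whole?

Order: B (228/23=9.91) > D (59/15=3.93) > C (20/30=0.67) > A (18/34=0.53)
Fill: take B (23 @ 228) → take D (15 @ 59) → take C (30 @ 20) → take 10/34 of A → 5.29; 78/78 used.
3 item(s) taken whole; one partial (take 10/34 of A).

3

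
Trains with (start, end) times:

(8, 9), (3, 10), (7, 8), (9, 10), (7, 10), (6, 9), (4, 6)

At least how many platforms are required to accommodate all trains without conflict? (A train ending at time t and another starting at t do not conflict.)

4

starts: [3, 4, 6, 7, 7, 8, 9]
ends:   [6, 8, 9, 9, 10, 10, 10]
s3→1 s4→2 e6→1 s6→2 s7→3 s7→4  — peak 4.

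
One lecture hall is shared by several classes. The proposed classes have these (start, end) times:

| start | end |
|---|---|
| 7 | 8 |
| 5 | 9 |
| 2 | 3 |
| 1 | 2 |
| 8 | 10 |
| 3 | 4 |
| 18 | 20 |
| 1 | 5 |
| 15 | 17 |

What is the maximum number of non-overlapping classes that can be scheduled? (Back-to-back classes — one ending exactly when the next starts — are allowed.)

7

Order by finish time; keep every interval that doesn't clash with the previous kept one.
By end time: (1,2), (2,3), (3,4), (1,5), (7,8), (5,9), (8,10), (15,17), (18,20).
Pick (1,2); next start ≥ 2 → (2,3); next start ≥ 3 → (3,4); next start ≥ 4 → (7,8); next start ≥ 8 → (8,10); next start ≥ 10 → (15,17); next start ≥ 17 → (18,20).
Selected 7 classes.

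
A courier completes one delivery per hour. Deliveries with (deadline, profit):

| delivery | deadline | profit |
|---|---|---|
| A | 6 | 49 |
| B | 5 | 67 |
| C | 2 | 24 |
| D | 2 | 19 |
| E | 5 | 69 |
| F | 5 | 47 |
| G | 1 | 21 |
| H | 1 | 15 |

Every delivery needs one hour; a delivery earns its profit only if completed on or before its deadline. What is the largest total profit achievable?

Sort by profit descending; place each in the latest free slot ≤ its deadline.
By profit: E(d5,69), B(d5,67), A(d6,49), F(d5,47), C(d2,24), G(d1,21), D(d2,19), H(d1,15)
E→slot 5; B→slot 4; A→slot 6; F→slot 3; C→slot 2; G→slot 1; D skipped; H skipped.
Profit = 21 + 24 + 47 + 67 + 69 + 49 = 277

277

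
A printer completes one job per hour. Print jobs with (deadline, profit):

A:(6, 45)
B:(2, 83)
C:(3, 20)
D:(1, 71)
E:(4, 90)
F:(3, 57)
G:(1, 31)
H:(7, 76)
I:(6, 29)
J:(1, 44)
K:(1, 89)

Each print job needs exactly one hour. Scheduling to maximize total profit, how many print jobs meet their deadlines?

7

Profit order: E=90 K=89 B=83 H=76 D=71 F=57 A=45 J=44 G=31 I=29 C=20
Assign: E→slot 4, K→slot 1, B→slot 2, H→slot 7, D skipped, F→slot 3, A→slot 6, J skipped, G skipped, I→slot 5, C skipped.
Slots: [1:K] [2:B] [3:F] [4:E] [5:I] [6:A] [7:H]
7 of 11 scheduled.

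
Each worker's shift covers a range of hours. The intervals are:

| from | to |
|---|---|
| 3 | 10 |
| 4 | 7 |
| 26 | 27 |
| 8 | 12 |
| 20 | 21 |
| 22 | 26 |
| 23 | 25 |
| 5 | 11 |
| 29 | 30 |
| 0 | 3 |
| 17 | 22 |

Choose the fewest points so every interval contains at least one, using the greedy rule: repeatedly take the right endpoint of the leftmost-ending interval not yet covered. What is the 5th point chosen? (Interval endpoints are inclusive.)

25

Process intervals by earliest right end; each time one isn't hit yet, stab at its right endpoint.
Sorted: [0,3] [4,7] [3,10] [5,11] [8,12] [20,21] [17,22] [23,25] [22,26] [26,27] [29,30]
{[0,3]} hit by 3; {[4,7],[3,10],[5,11]} hit by 7; {[8,12]} hit by 12; {[20,21],[17,22]} hit by 21; {[23,25],[22,26]} hit by 25; {[26,27]} hit by 27; {[29,30]} hit by 30.
Points: 3, 7, 12, 21, 25, 27, 30 (7 total).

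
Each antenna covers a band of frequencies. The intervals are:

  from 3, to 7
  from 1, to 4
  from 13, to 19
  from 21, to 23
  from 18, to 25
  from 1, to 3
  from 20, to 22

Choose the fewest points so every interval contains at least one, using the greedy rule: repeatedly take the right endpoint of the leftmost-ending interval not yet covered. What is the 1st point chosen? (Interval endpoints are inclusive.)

3

Process intervals by earliest right end; each time one isn't hit yet, stab at its right endpoint.
Sorted: [1,3] [1,4] [3,7] [13,19] [20,22] [21,23] [18,25]
{[1,3],[1,4],[3,7]} hit by 3; {[13,19]} hit by 19; {[20,22],[21,23],[18,25]} hit by 22.
Points: 3, 19, 22 (3 total).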